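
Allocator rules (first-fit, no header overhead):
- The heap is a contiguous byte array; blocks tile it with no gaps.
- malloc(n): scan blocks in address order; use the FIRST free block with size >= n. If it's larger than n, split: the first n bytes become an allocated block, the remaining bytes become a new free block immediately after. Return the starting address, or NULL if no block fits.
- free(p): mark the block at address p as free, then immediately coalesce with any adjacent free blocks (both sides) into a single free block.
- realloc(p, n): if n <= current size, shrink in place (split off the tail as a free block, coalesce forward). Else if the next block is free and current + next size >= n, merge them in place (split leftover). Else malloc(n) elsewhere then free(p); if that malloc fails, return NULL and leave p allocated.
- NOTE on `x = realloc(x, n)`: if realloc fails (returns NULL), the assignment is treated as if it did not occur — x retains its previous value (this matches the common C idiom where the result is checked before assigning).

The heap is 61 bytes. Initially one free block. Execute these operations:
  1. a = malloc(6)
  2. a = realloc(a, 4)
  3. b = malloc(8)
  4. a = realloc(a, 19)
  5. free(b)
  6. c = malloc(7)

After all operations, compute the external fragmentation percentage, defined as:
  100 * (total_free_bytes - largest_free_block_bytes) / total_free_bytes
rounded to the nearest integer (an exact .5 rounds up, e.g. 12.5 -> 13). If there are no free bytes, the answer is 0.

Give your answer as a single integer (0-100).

Op 1: a = malloc(6) -> a = 0; heap: [0-5 ALLOC][6-60 FREE]
Op 2: a = realloc(a, 4) -> a = 0; heap: [0-3 ALLOC][4-60 FREE]
Op 3: b = malloc(8) -> b = 4; heap: [0-3 ALLOC][4-11 ALLOC][12-60 FREE]
Op 4: a = realloc(a, 19) -> a = 12; heap: [0-3 FREE][4-11 ALLOC][12-30 ALLOC][31-60 FREE]
Op 5: free(b) -> (freed b); heap: [0-11 FREE][12-30 ALLOC][31-60 FREE]
Op 6: c = malloc(7) -> c = 0; heap: [0-6 ALLOC][7-11 FREE][12-30 ALLOC][31-60 FREE]
Free blocks: [5 30] total_free=35 largest=30 -> 100*(35-30)/35 = 500/35 ≈ 14.286 -> rounds to 14

Answer: 14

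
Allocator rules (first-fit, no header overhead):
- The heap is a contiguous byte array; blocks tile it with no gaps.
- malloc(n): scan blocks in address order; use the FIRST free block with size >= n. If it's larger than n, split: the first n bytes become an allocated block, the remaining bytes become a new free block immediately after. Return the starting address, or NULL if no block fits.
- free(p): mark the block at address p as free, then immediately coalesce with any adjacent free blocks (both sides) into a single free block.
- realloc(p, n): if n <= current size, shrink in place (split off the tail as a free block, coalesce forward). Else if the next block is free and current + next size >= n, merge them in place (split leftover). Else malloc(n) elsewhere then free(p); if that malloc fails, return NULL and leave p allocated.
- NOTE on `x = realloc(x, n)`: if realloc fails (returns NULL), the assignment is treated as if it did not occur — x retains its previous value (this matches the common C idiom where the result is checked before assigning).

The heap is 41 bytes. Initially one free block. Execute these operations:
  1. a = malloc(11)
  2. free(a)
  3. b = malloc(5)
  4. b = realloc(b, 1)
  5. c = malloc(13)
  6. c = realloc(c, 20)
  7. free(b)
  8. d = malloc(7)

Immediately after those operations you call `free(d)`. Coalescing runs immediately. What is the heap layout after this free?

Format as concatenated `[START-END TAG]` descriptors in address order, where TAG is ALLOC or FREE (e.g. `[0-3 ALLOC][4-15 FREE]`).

Op 1: a = malloc(11) -> a = 0; heap: [0-10 ALLOC][11-40 FREE]
Op 2: free(a) -> (freed a); heap: [0-40 FREE]
Op 3: b = malloc(5) -> b = 0; heap: [0-4 ALLOC][5-40 FREE]
Op 4: b = realloc(b, 1) -> b = 0; heap: [0-0 ALLOC][1-40 FREE]
Op 5: c = malloc(13) -> c = 1; heap: [0-0 ALLOC][1-13 ALLOC][14-40 FREE]
Op 6: c = realloc(c, 20) -> c = 1; heap: [0-0 ALLOC][1-20 ALLOC][21-40 FREE]
Op 7: free(b) -> (freed b); heap: [0-0 FREE][1-20 ALLOC][21-40 FREE]
Op 8: d = malloc(7) -> d = 21; heap: [0-0 FREE][1-20 ALLOC][21-27 ALLOC][28-40 FREE]
free(d): d = 21 -> block [21-27 ALLOC]; mark free, coalesce with adjacent free neighbors -> [0-0 FREE][1-20 ALLOC][21-40 FREE]

Answer: [0-0 FREE][1-20 ALLOC][21-40 FREE]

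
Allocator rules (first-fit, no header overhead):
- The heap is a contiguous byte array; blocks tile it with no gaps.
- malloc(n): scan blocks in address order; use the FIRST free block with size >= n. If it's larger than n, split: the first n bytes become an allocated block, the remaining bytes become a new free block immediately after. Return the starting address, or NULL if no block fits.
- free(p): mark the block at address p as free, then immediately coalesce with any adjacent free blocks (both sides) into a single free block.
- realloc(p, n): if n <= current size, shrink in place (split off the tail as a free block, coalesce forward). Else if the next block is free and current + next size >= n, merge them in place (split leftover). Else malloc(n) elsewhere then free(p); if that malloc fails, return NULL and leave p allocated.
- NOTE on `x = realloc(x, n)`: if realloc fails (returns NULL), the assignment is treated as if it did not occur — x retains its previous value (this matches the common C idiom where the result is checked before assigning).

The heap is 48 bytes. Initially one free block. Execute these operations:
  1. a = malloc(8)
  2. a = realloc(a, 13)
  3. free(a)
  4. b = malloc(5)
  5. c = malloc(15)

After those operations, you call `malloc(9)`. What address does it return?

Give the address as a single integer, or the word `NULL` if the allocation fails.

Answer: 20

Derivation:
Op 1: a = malloc(8) -> a = 0; heap: [0-7 ALLOC][8-47 FREE]
Op 2: a = realloc(a, 13) -> a = 0; heap: [0-12 ALLOC][13-47 FREE]
Op 3: free(a) -> (freed a); heap: [0-47 FREE]
Op 4: b = malloc(5) -> b = 0; heap: [0-4 ALLOC][5-47 FREE]
Op 5: c = malloc(15) -> c = 5; heap: [0-4 ALLOC][5-19 ALLOC][20-47 FREE]
malloc(9): first-fit scan over [0-4 ALLOC][5-19 ALLOC][20-47 FREE] -> 20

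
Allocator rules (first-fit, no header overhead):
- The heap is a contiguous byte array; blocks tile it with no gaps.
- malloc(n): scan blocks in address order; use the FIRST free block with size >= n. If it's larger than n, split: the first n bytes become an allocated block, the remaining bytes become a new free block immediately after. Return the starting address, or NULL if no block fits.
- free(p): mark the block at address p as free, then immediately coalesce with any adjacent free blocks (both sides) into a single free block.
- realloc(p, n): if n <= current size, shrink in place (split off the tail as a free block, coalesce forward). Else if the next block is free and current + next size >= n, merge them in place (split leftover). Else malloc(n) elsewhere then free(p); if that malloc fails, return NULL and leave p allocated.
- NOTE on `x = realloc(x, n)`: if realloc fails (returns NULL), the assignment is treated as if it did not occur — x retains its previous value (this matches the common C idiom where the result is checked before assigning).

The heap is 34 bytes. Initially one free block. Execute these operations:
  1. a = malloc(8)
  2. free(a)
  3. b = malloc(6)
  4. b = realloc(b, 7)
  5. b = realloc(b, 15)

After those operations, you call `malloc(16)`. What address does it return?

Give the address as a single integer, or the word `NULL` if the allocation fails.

Answer: 15

Derivation:
Op 1: a = malloc(8) -> a = 0; heap: [0-7 ALLOC][8-33 FREE]
Op 2: free(a) -> (freed a); heap: [0-33 FREE]
Op 3: b = malloc(6) -> b = 0; heap: [0-5 ALLOC][6-33 FREE]
Op 4: b = realloc(b, 7) -> b = 0; heap: [0-6 ALLOC][7-33 FREE]
Op 5: b = realloc(b, 15) -> b = 0; heap: [0-14 ALLOC][15-33 FREE]
malloc(16): first-fit scan over [0-14 ALLOC][15-33 FREE] -> 15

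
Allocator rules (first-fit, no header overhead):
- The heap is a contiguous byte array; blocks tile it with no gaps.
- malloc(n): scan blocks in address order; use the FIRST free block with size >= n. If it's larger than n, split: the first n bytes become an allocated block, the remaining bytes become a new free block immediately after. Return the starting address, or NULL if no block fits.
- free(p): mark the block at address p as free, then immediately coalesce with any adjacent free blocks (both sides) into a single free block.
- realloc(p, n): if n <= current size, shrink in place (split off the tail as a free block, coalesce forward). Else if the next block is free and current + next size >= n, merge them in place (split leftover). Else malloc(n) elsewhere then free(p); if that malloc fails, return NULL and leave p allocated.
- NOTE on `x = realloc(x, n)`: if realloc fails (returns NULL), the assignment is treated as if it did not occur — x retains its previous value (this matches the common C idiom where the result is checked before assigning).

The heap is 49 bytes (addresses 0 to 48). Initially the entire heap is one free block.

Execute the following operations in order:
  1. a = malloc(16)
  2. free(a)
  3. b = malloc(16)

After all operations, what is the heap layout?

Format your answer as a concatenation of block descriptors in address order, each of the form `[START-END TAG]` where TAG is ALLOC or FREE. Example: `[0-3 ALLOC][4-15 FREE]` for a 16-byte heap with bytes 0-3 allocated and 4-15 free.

Answer: [0-15 ALLOC][16-48 FREE]

Derivation:
Op 1: a = malloc(16) -> a = 0; heap: [0-15 ALLOC][16-48 FREE]
Op 2: free(a) -> (freed a); heap: [0-48 FREE]
Op 3: b = malloc(16) -> b = 0; heap: [0-15 ALLOC][16-48 FREE]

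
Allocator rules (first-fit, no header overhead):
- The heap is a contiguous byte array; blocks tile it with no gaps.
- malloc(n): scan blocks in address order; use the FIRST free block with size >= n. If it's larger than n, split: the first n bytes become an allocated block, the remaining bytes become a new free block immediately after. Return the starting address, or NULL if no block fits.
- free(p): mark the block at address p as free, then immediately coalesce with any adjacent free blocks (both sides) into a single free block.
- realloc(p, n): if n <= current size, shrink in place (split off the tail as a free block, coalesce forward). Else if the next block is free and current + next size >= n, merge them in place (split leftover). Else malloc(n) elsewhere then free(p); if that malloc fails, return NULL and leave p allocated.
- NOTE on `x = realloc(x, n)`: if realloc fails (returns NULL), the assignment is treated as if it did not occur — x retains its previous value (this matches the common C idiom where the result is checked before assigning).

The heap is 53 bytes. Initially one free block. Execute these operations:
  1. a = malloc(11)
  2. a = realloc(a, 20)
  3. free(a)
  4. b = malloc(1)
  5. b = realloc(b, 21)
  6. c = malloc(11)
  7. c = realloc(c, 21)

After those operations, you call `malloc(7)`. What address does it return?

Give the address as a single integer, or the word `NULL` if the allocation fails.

Op 1: a = malloc(11) -> a = 0; heap: [0-10 ALLOC][11-52 FREE]
Op 2: a = realloc(a, 20) -> a = 0; heap: [0-19 ALLOC][20-52 FREE]
Op 3: free(a) -> (freed a); heap: [0-52 FREE]
Op 4: b = malloc(1) -> b = 0; heap: [0-0 ALLOC][1-52 FREE]
Op 5: b = realloc(b, 21) -> b = 0; heap: [0-20 ALLOC][21-52 FREE]
Op 6: c = malloc(11) -> c = 21; heap: [0-20 ALLOC][21-31 ALLOC][32-52 FREE]
Op 7: c = realloc(c, 21) -> c = 21; heap: [0-20 ALLOC][21-41 ALLOC][42-52 FREE]
malloc(7): first-fit scan over [0-20 ALLOC][21-41 ALLOC][42-52 FREE] -> 42

Answer: 42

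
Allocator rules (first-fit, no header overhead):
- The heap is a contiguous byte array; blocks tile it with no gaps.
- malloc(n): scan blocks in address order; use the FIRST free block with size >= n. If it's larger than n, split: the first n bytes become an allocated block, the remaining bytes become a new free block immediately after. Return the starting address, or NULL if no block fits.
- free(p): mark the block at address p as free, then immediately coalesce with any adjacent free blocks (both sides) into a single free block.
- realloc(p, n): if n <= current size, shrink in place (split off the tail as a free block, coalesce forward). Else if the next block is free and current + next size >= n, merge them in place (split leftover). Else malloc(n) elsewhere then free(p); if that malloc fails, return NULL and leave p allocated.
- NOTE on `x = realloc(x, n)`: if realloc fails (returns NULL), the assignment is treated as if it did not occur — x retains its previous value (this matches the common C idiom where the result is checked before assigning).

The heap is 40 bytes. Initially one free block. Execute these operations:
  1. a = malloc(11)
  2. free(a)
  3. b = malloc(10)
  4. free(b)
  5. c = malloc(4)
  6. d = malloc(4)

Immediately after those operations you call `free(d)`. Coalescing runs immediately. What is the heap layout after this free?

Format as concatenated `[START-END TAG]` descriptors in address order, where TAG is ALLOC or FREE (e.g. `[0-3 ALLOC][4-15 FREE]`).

Op 1: a = malloc(11) -> a = 0; heap: [0-10 ALLOC][11-39 FREE]
Op 2: free(a) -> (freed a); heap: [0-39 FREE]
Op 3: b = malloc(10) -> b = 0; heap: [0-9 ALLOC][10-39 FREE]
Op 4: free(b) -> (freed b); heap: [0-39 FREE]
Op 5: c = malloc(4) -> c = 0; heap: [0-3 ALLOC][4-39 FREE]
Op 6: d = malloc(4) -> d = 4; heap: [0-3 ALLOC][4-7 ALLOC][8-39 FREE]
free(d): d = 4 -> block [4-7 ALLOC]; mark free, coalesce with adjacent free neighbors -> [0-3 ALLOC][4-39 FREE]

Answer: [0-3 ALLOC][4-39 FREE]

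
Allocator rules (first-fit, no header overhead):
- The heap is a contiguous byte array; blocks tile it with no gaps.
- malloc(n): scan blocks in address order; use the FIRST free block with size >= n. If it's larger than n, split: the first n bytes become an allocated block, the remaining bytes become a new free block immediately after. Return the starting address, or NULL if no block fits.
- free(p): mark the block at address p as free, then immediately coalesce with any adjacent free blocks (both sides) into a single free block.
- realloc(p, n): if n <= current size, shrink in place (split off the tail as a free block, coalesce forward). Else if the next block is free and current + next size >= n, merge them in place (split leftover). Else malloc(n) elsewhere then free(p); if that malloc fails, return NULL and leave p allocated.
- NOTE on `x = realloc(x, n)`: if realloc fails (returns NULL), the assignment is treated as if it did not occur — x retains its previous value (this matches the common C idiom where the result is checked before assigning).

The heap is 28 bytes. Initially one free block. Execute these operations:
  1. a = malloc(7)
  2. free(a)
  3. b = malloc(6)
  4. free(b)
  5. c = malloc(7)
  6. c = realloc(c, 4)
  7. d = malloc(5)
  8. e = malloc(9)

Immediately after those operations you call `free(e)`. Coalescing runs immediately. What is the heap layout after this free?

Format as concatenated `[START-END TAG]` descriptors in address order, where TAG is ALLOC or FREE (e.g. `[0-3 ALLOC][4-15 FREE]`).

Answer: [0-3 ALLOC][4-8 ALLOC][9-27 FREE]

Derivation:
Op 1: a = malloc(7) -> a = 0; heap: [0-6 ALLOC][7-27 FREE]
Op 2: free(a) -> (freed a); heap: [0-27 FREE]
Op 3: b = malloc(6) -> b = 0; heap: [0-5 ALLOC][6-27 FREE]
Op 4: free(b) -> (freed b); heap: [0-27 FREE]
Op 5: c = malloc(7) -> c = 0; heap: [0-6 ALLOC][7-27 FREE]
Op 6: c = realloc(c, 4) -> c = 0; heap: [0-3 ALLOC][4-27 FREE]
Op 7: d = malloc(5) -> d = 4; heap: [0-3 ALLOC][4-8 ALLOC][9-27 FREE]
Op 8: e = malloc(9) -> e = 9; heap: [0-3 ALLOC][4-8 ALLOC][9-17 ALLOC][18-27 FREE]
free(e): e = 9 -> block [9-17 ALLOC]; mark free, coalesce with adjacent free neighbors -> [0-3 ALLOC][4-8 ALLOC][9-27 FREE]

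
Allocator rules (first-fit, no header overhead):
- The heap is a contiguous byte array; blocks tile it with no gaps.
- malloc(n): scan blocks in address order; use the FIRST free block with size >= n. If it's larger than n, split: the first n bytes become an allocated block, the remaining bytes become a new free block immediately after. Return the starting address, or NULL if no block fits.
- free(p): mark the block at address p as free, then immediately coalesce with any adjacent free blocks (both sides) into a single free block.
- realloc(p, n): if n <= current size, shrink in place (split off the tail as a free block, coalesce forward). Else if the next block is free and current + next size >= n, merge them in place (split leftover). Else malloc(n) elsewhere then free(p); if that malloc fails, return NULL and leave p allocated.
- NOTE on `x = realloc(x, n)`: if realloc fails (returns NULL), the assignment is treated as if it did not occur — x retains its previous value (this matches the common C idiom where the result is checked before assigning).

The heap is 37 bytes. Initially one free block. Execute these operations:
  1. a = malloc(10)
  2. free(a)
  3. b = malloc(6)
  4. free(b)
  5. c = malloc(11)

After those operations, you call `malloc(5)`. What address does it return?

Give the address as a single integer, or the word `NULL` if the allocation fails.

Answer: 11

Derivation:
Op 1: a = malloc(10) -> a = 0; heap: [0-9 ALLOC][10-36 FREE]
Op 2: free(a) -> (freed a); heap: [0-36 FREE]
Op 3: b = malloc(6) -> b = 0; heap: [0-5 ALLOC][6-36 FREE]
Op 4: free(b) -> (freed b); heap: [0-36 FREE]
Op 5: c = malloc(11) -> c = 0; heap: [0-10 ALLOC][11-36 FREE]
malloc(5): first-fit scan over [0-10 ALLOC][11-36 FREE] -> 11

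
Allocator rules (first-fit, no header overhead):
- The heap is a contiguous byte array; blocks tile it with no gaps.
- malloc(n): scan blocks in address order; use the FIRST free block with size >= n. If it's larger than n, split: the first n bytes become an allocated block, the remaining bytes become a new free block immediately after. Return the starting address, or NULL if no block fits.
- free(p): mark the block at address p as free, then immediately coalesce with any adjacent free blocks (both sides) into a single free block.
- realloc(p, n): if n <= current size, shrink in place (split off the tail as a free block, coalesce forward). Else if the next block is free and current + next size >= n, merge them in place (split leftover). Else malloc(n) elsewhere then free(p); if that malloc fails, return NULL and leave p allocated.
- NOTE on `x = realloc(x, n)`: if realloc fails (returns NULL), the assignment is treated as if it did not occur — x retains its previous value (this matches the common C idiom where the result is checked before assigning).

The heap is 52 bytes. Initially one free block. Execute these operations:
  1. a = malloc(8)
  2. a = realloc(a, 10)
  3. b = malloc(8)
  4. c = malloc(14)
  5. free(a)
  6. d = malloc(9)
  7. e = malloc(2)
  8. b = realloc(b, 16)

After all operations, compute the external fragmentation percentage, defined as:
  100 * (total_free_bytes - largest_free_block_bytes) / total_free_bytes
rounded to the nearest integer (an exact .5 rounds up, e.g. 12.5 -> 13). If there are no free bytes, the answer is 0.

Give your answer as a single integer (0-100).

Answer: 18

Derivation:
Op 1: a = malloc(8) -> a = 0; heap: [0-7 ALLOC][8-51 FREE]
Op 2: a = realloc(a, 10) -> a = 0; heap: [0-9 ALLOC][10-51 FREE]
Op 3: b = malloc(8) -> b = 10; heap: [0-9 ALLOC][10-17 ALLOC][18-51 FREE]
Op 4: c = malloc(14) -> c = 18; heap: [0-9 ALLOC][10-17 ALLOC][18-31 ALLOC][32-51 FREE]
Op 5: free(a) -> (freed a); heap: [0-9 FREE][10-17 ALLOC][18-31 ALLOC][32-51 FREE]
Op 6: d = malloc(9) -> d = 0; heap: [0-8 ALLOC][9-9 FREE][10-17 ALLOC][18-31 ALLOC][32-51 FREE]
Op 7: e = malloc(2) -> e = 32; heap: [0-8 ALLOC][9-9 FREE][10-17 ALLOC][18-31 ALLOC][32-33 ALLOC][34-51 FREE]
Op 8: b = realloc(b, 16) -> b = 34; heap: [0-8 ALLOC][9-17 FREE][18-31 ALLOC][32-33 ALLOC][34-49 ALLOC][50-51 FREE]
Free blocks: [9 2] total_free=11 largest=9 -> 100*(11-9)/11 = 200/11 ≈ 18.182 -> rounds to 18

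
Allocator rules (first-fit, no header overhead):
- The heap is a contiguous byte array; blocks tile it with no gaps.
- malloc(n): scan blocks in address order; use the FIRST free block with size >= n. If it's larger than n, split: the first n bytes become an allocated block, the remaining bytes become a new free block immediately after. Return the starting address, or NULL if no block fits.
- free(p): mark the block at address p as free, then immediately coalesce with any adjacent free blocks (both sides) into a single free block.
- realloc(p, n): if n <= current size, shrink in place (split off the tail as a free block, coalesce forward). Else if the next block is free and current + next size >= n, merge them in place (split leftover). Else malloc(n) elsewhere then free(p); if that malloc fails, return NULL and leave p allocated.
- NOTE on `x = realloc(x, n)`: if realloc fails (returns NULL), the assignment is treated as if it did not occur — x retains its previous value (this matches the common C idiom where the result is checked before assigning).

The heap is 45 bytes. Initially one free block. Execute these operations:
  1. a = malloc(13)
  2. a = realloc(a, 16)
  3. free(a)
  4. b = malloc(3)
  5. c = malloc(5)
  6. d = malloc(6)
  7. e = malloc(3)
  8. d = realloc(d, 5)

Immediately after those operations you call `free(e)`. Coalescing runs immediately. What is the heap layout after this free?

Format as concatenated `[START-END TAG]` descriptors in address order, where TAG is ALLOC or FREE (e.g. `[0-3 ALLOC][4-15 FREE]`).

Op 1: a = malloc(13) -> a = 0; heap: [0-12 ALLOC][13-44 FREE]
Op 2: a = realloc(a, 16) -> a = 0; heap: [0-15 ALLOC][16-44 FREE]
Op 3: free(a) -> (freed a); heap: [0-44 FREE]
Op 4: b = malloc(3) -> b = 0; heap: [0-2 ALLOC][3-44 FREE]
Op 5: c = malloc(5) -> c = 3; heap: [0-2 ALLOC][3-7 ALLOC][8-44 FREE]
Op 6: d = malloc(6) -> d = 8; heap: [0-2 ALLOC][3-7 ALLOC][8-13 ALLOC][14-44 FREE]
Op 7: e = malloc(3) -> e = 14; heap: [0-2 ALLOC][3-7 ALLOC][8-13 ALLOC][14-16 ALLOC][17-44 FREE]
Op 8: d = realloc(d, 5) -> d = 8; heap: [0-2 ALLOC][3-7 ALLOC][8-12 ALLOC][13-13 FREE][14-16 ALLOC][17-44 FREE]
free(e): e = 14 -> block [14-16 ALLOC]; mark free, coalesce with adjacent free neighbors -> [0-2 ALLOC][3-7 ALLOC][8-12 ALLOC][13-44 FREE]

Answer: [0-2 ALLOC][3-7 ALLOC][8-12 ALLOC][13-44 FREE]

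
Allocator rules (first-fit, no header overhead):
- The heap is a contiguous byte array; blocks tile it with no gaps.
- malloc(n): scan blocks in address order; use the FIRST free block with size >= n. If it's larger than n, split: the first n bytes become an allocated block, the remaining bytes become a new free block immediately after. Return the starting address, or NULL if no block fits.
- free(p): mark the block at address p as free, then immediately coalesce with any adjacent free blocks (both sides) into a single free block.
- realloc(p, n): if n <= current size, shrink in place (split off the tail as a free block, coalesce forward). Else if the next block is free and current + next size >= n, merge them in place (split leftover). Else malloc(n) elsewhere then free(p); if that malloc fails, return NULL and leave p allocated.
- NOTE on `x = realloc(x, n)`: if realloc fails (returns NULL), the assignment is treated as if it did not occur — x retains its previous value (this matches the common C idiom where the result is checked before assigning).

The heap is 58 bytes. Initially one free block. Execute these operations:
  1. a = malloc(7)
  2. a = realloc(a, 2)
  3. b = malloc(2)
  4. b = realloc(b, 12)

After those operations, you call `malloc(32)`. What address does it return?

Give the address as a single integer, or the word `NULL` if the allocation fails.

Answer: 14

Derivation:
Op 1: a = malloc(7) -> a = 0; heap: [0-6 ALLOC][7-57 FREE]
Op 2: a = realloc(a, 2) -> a = 0; heap: [0-1 ALLOC][2-57 FREE]
Op 3: b = malloc(2) -> b = 2; heap: [0-1 ALLOC][2-3 ALLOC][4-57 FREE]
Op 4: b = realloc(b, 12) -> b = 2; heap: [0-1 ALLOC][2-13 ALLOC][14-57 FREE]
malloc(32): first-fit scan over [0-1 ALLOC][2-13 ALLOC][14-57 FREE] -> 14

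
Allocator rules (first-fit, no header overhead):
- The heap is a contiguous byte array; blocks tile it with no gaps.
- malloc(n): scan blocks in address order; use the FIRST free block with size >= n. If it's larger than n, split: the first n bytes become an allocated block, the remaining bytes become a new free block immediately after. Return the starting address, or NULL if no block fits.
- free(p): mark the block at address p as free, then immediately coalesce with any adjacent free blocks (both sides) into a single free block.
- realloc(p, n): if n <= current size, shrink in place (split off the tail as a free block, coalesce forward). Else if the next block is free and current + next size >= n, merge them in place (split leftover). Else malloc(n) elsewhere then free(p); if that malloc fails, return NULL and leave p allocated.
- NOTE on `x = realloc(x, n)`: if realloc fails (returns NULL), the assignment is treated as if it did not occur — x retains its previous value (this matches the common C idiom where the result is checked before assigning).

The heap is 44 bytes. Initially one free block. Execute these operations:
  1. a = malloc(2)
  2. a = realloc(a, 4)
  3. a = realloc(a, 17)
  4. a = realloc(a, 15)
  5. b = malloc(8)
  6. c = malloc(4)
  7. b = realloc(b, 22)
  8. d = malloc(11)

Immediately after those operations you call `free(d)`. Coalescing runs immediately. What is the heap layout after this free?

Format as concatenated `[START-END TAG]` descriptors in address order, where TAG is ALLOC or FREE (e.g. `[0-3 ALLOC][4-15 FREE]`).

Op 1: a = malloc(2) -> a = 0; heap: [0-1 ALLOC][2-43 FREE]
Op 2: a = realloc(a, 4) -> a = 0; heap: [0-3 ALLOC][4-43 FREE]
Op 3: a = realloc(a, 17) -> a = 0; heap: [0-16 ALLOC][17-43 FREE]
Op 4: a = realloc(a, 15) -> a = 0; heap: [0-14 ALLOC][15-43 FREE]
Op 5: b = malloc(8) -> b = 15; heap: [0-14 ALLOC][15-22 ALLOC][23-43 FREE]
Op 6: c = malloc(4) -> c = 23; heap: [0-14 ALLOC][15-22 ALLOC][23-26 ALLOC][27-43 FREE]
Op 7: b = realloc(b, 22) -> NULL (b unchanged); heap: [0-14 ALLOC][15-22 ALLOC][23-26 ALLOC][27-43 FREE]
Op 8: d = malloc(11) -> d = 27; heap: [0-14 ALLOC][15-22 ALLOC][23-26 ALLOC][27-37 ALLOC][38-43 FREE]
free(d): d = 27 -> block [27-37 ALLOC]; mark free, coalesce with adjacent free neighbors -> [0-14 ALLOC][15-22 ALLOC][23-26 ALLOC][27-43 FREE]

Answer: [0-14 ALLOC][15-22 ALLOC][23-26 ALLOC][27-43 FREE]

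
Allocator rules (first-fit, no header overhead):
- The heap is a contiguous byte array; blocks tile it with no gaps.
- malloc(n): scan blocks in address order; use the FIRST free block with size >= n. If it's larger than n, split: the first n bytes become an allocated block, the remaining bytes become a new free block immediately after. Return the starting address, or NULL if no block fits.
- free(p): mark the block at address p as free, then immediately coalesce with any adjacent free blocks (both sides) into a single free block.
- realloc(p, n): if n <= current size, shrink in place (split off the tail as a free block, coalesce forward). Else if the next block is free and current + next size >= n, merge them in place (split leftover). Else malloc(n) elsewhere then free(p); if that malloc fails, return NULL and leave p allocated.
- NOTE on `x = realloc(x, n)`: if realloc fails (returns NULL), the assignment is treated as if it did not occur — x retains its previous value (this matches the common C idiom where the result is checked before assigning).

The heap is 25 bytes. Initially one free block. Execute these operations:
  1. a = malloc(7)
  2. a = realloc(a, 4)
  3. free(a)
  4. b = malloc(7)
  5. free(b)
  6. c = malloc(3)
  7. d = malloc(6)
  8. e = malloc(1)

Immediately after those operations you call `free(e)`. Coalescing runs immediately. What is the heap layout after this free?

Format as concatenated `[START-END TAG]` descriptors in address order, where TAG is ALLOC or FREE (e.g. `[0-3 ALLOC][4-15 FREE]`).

Answer: [0-2 ALLOC][3-8 ALLOC][9-24 FREE]

Derivation:
Op 1: a = malloc(7) -> a = 0; heap: [0-6 ALLOC][7-24 FREE]
Op 2: a = realloc(a, 4) -> a = 0; heap: [0-3 ALLOC][4-24 FREE]
Op 3: free(a) -> (freed a); heap: [0-24 FREE]
Op 4: b = malloc(7) -> b = 0; heap: [0-6 ALLOC][7-24 FREE]
Op 5: free(b) -> (freed b); heap: [0-24 FREE]
Op 6: c = malloc(3) -> c = 0; heap: [0-2 ALLOC][3-24 FREE]
Op 7: d = malloc(6) -> d = 3; heap: [0-2 ALLOC][3-8 ALLOC][9-24 FREE]
Op 8: e = malloc(1) -> e = 9; heap: [0-2 ALLOC][3-8 ALLOC][9-9 ALLOC][10-24 FREE]
free(e): e = 9 -> block [9-9 ALLOC]; mark free, coalesce with adjacent free neighbors -> [0-2 ALLOC][3-8 ALLOC][9-24 FREE]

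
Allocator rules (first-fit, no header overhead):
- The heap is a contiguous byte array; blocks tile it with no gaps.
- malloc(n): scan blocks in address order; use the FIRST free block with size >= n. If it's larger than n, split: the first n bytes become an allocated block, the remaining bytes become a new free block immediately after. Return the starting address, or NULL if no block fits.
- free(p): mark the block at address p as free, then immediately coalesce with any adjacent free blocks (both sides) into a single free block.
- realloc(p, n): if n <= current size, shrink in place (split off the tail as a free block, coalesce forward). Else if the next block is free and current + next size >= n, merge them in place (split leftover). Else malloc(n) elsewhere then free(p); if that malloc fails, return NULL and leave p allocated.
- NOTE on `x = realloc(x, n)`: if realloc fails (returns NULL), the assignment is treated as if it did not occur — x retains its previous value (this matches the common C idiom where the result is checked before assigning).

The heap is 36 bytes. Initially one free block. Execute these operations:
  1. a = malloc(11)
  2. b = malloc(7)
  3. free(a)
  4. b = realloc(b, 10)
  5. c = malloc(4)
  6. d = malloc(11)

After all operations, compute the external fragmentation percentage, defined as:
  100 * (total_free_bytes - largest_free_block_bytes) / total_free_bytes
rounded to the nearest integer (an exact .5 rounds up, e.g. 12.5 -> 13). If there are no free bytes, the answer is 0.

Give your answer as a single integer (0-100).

Op 1: a = malloc(11) -> a = 0; heap: [0-10 ALLOC][11-35 FREE]
Op 2: b = malloc(7) -> b = 11; heap: [0-10 ALLOC][11-17 ALLOC][18-35 FREE]
Op 3: free(a) -> (freed a); heap: [0-10 FREE][11-17 ALLOC][18-35 FREE]
Op 4: b = realloc(b, 10) -> b = 11; heap: [0-10 FREE][11-20 ALLOC][21-35 FREE]
Op 5: c = malloc(4) -> c = 0; heap: [0-3 ALLOC][4-10 FREE][11-20 ALLOC][21-35 FREE]
Op 6: d = malloc(11) -> d = 21; heap: [0-3 ALLOC][4-10 FREE][11-20 ALLOC][21-31 ALLOC][32-35 FREE]
Free blocks: [7 4] total_free=11 largest=7 -> 100*(11-7)/11 = 400/11 ≈ 36.364 -> rounds to 36

Answer: 36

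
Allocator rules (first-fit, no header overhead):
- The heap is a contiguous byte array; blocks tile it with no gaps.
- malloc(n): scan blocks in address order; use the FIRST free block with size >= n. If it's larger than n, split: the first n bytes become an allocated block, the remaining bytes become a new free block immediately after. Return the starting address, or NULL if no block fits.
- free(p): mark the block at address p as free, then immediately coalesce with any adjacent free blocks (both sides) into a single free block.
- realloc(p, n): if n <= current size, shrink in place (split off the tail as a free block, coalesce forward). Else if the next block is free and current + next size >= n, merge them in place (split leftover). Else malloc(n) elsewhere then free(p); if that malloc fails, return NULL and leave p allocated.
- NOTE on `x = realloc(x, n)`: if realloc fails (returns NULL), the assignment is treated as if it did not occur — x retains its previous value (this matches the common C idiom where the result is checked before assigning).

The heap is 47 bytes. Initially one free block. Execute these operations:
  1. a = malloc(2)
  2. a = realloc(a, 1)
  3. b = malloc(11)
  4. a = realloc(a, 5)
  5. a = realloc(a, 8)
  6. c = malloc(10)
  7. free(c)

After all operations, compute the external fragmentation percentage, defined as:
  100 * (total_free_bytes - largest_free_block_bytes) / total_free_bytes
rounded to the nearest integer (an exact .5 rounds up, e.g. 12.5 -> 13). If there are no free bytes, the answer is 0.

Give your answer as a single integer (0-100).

Answer: 4

Derivation:
Op 1: a = malloc(2) -> a = 0; heap: [0-1 ALLOC][2-46 FREE]
Op 2: a = realloc(a, 1) -> a = 0; heap: [0-0 ALLOC][1-46 FREE]
Op 3: b = malloc(11) -> b = 1; heap: [0-0 ALLOC][1-11 ALLOC][12-46 FREE]
Op 4: a = realloc(a, 5) -> a = 12; heap: [0-0 FREE][1-11 ALLOC][12-16 ALLOC][17-46 FREE]
Op 5: a = realloc(a, 8) -> a = 12; heap: [0-0 FREE][1-11 ALLOC][12-19 ALLOC][20-46 FREE]
Op 6: c = malloc(10) -> c = 20; heap: [0-0 FREE][1-11 ALLOC][12-19 ALLOC][20-29 ALLOC][30-46 FREE]
Op 7: free(c) -> (freed c); heap: [0-0 FREE][1-11 ALLOC][12-19 ALLOC][20-46 FREE]
Free blocks: [1 27] total_free=28 largest=27 -> 100*(28-27)/28 = 100/28 ≈ 3.571 -> rounds to 4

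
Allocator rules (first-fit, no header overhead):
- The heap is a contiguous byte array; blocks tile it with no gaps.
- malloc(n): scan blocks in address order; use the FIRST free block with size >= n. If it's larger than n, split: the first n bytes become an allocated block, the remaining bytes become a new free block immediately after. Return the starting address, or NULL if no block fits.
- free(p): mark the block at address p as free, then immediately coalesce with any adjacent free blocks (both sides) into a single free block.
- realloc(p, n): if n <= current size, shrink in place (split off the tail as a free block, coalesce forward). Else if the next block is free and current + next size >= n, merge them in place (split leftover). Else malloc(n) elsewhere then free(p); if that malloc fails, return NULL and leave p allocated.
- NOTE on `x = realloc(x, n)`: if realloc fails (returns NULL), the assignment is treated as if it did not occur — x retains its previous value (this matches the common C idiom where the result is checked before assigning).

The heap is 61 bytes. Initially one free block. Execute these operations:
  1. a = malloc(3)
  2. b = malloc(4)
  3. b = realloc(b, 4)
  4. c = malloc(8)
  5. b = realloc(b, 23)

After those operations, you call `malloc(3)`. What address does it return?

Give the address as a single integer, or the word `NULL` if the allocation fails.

Answer: 3

Derivation:
Op 1: a = malloc(3) -> a = 0; heap: [0-2 ALLOC][3-60 FREE]
Op 2: b = malloc(4) -> b = 3; heap: [0-2 ALLOC][3-6 ALLOC][7-60 FREE]
Op 3: b = realloc(b, 4) -> b = 3; heap: [0-2 ALLOC][3-6 ALLOC][7-60 FREE]
Op 4: c = malloc(8) -> c = 7; heap: [0-2 ALLOC][3-6 ALLOC][7-14 ALLOC][15-60 FREE]
Op 5: b = realloc(b, 23) -> b = 15; heap: [0-2 ALLOC][3-6 FREE][7-14 ALLOC][15-37 ALLOC][38-60 FREE]
malloc(3): first-fit scan over [0-2 ALLOC][3-6 FREE][7-14 ALLOC][15-37 ALLOC][38-60 FREE] -> 3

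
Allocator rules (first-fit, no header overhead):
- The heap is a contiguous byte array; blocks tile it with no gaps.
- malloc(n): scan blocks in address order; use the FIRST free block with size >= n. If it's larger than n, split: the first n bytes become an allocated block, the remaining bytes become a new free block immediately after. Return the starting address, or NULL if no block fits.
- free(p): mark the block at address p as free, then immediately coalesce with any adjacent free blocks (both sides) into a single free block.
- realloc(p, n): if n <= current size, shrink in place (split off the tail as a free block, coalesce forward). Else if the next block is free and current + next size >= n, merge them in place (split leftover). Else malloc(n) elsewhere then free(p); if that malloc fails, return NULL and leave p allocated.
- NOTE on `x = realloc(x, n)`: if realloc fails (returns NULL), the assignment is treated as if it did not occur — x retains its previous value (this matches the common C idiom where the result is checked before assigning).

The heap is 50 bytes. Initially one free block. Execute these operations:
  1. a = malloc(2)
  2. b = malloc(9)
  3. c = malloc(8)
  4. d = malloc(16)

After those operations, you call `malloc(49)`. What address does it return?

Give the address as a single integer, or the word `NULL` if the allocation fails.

Op 1: a = malloc(2) -> a = 0; heap: [0-1 ALLOC][2-49 FREE]
Op 2: b = malloc(9) -> b = 2; heap: [0-1 ALLOC][2-10 ALLOC][11-49 FREE]
Op 3: c = malloc(8) -> c = 11; heap: [0-1 ALLOC][2-10 ALLOC][11-18 ALLOC][19-49 FREE]
Op 4: d = malloc(16) -> d = 19; heap: [0-1 ALLOC][2-10 ALLOC][11-18 ALLOC][19-34 ALLOC][35-49 FREE]
malloc(49): first-fit scan over [0-1 ALLOC][2-10 ALLOC][11-18 ALLOC][19-34 ALLOC][35-49 FREE] -> NULL

Answer: NULL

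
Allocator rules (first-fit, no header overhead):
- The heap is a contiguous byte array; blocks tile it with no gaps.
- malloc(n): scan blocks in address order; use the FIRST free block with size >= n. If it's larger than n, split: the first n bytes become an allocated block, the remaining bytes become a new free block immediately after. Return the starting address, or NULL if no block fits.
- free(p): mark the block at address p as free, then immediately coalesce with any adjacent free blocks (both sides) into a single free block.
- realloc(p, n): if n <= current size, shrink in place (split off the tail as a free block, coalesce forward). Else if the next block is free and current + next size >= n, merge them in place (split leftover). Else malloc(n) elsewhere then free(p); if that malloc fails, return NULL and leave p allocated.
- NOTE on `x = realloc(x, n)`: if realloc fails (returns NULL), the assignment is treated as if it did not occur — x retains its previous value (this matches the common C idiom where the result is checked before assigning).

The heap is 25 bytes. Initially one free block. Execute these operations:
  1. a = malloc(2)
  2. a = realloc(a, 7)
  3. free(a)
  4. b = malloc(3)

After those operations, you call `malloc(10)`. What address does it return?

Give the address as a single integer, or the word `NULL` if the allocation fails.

Op 1: a = malloc(2) -> a = 0; heap: [0-1 ALLOC][2-24 FREE]
Op 2: a = realloc(a, 7) -> a = 0; heap: [0-6 ALLOC][7-24 FREE]
Op 3: free(a) -> (freed a); heap: [0-24 FREE]
Op 4: b = malloc(3) -> b = 0; heap: [0-2 ALLOC][3-24 FREE]
malloc(10): first-fit scan over [0-2 ALLOC][3-24 FREE] -> 3

Answer: 3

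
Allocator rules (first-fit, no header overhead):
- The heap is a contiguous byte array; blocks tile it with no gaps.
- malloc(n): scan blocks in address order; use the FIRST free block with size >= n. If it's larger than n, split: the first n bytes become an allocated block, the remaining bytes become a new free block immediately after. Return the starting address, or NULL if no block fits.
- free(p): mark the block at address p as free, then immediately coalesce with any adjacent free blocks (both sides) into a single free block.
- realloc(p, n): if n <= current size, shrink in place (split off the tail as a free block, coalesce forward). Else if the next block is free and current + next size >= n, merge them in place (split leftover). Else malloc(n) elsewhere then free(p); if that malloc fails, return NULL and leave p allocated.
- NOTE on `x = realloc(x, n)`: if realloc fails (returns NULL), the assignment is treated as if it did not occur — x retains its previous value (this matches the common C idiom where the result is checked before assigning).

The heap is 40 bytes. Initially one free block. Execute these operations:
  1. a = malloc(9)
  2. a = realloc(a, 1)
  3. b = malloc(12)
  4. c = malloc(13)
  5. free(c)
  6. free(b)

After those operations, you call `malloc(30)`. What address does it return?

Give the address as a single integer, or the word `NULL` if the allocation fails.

Op 1: a = malloc(9) -> a = 0; heap: [0-8 ALLOC][9-39 FREE]
Op 2: a = realloc(a, 1) -> a = 0; heap: [0-0 ALLOC][1-39 FREE]
Op 3: b = malloc(12) -> b = 1; heap: [0-0 ALLOC][1-12 ALLOC][13-39 FREE]
Op 4: c = malloc(13) -> c = 13; heap: [0-0 ALLOC][1-12 ALLOC][13-25 ALLOC][26-39 FREE]
Op 5: free(c) -> (freed c); heap: [0-0 ALLOC][1-12 ALLOC][13-39 FREE]
Op 6: free(b) -> (freed b); heap: [0-0 ALLOC][1-39 FREE]
malloc(30): first-fit scan over [0-0 ALLOC][1-39 FREE] -> 1

Answer: 1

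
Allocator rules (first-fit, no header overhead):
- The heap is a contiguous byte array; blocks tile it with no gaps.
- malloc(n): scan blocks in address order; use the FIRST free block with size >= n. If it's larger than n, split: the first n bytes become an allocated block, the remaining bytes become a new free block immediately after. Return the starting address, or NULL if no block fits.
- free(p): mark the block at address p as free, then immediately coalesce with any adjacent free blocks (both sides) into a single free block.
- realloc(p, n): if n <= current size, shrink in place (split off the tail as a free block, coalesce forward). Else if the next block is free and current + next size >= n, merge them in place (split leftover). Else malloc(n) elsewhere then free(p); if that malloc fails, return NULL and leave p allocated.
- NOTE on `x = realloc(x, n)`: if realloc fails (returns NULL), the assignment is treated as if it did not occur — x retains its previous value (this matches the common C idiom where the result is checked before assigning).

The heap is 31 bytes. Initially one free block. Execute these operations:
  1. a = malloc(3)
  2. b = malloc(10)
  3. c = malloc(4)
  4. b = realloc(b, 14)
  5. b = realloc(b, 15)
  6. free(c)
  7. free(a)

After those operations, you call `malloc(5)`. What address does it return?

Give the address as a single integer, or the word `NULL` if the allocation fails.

Op 1: a = malloc(3) -> a = 0; heap: [0-2 ALLOC][3-30 FREE]
Op 2: b = malloc(10) -> b = 3; heap: [0-2 ALLOC][3-12 ALLOC][13-30 FREE]
Op 3: c = malloc(4) -> c = 13; heap: [0-2 ALLOC][3-12 ALLOC][13-16 ALLOC][17-30 FREE]
Op 4: b = realloc(b, 14) -> b = 17; heap: [0-2 ALLOC][3-12 FREE][13-16 ALLOC][17-30 ALLOC]
Op 5: b = realloc(b, 15) -> NULL (b unchanged); heap: [0-2 ALLOC][3-12 FREE][13-16 ALLOC][17-30 ALLOC]
Op 6: free(c) -> (freed c); heap: [0-2 ALLOC][3-16 FREE][17-30 ALLOC]
Op 7: free(a) -> (freed a); heap: [0-16 FREE][17-30 ALLOC]
malloc(5): first-fit scan over [0-16 FREE][17-30 ALLOC] -> 0

Answer: 0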